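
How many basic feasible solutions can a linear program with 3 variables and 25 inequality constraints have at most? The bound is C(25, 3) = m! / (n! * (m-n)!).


Each vertex corresponds to some choice of n active constraints out of m, so the number of vertices is at most C(m, n) = m! / (n!(m-n)!).
m = 25, n = 3
Numerator: 25 * 24 * 23
Denominator: 3! = 6
C(25, 3) = 2300


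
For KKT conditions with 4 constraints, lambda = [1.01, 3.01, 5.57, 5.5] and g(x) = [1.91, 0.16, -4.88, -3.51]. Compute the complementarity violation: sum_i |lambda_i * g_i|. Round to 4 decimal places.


KKT complementary slackness check:
lambda_1 * g_1 = 1.01 * 1.91 = 1.9291
lambda_2 * g_2 = 3.01 * 0.16 = 0.4816
lambda_3 * g_3 = 5.57 * -4.88 = -27.1816
lambda_4 * g_4 = 5.5 * -3.51 = -19.305
Total violation = 1.9291 + 0.4816 + 27.1816 + 19.305 = 48.8973


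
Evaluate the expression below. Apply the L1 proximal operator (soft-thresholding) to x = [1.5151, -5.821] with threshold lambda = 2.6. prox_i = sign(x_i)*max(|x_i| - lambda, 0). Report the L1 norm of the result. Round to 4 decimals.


Soft-thresholding with lambda = 2.6:
prox(1.5151) = sign(1.5151)*max(|1.5151| - 2.6, 0) = 0.0
prox(-5.821) = sign(-5.821)*max(|-5.821| - 2.6, 0) = -3.221
prox(x) = [0.0, -3.221]
||prox(x)||_1 = 0.0 + 3.221 = 3.221


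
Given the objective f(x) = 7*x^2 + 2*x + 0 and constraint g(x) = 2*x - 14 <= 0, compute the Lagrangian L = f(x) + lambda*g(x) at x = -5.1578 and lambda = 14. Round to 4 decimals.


Step 1: Evaluate f(x).
f(-5.1578) = 7*(-5.1578)^2 + 2*(-5.1578) + 0 = 175.9047
Step 2: Evaluate g(x).
g(-5.1578) = 2*-5.1578 - 14 = -24.3156
Step 3: Compute Lagrangian.
L = 175.9047 + 14*-24.3156 = -164.5137


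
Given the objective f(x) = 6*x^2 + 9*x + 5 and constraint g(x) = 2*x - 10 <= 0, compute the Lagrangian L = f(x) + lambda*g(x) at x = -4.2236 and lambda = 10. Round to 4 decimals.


Step 1: Evaluate f(x).
f(-4.2236) = 6*(-4.2236)^2 + 9*(-4.2236) + 5 = 74.0204
Step 2: Evaluate g(x).
g(-4.2236) = 2*-4.2236 - 10 = -18.4472
Step 3: Compute Lagrangian.
L = 74.0204 + 10*-18.4472 = -110.4516


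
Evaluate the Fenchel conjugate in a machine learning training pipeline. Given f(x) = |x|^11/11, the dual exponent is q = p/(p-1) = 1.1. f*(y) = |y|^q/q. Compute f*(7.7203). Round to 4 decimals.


The conjugate exponent q satisfies 1/p + 1/q = 1.
p = 11, so q = 11/(11 - 1) = 1.1
|y|^q = 7.7203^1.1 = 9.471
f*(7.7203) = 9.471 / 1.1 = 8.61


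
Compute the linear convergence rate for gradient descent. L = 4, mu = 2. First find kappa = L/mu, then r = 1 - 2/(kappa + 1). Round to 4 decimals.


Step 1: Compute the condition number.
kappa = L/mu = 4/2 = 2.0
Step 2: Compute the convergence rate.
r = 1 - 2/(kappa + 1) = 1 - 2*mu/(L + mu) = (L - mu)/(L + mu) = 2/6 = 0.3333


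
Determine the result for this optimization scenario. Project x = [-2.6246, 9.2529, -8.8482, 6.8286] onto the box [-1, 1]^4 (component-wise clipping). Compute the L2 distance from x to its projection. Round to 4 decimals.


Project each component onto [-1, 1].
clip(-2.6246) = -1.0, clip(9.2529) = 1.0, clip(-8.8482) = -1.0, clip(6.8286) = 1.0
Projection = [-1.0, 1.0, -1.0, 1.0]
Squared diffs: [2.6393, 68.1104, 61.5942, 33.9726]
Distance = sqrt(166.3165) = 12.8964


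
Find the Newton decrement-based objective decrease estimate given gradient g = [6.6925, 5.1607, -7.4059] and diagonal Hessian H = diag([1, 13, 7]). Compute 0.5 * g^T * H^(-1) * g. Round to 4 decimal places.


Step 1: H is diagonal, so H^(-1) * g = [6.6925, 0.397, -1.058].
Step 2: g^T H^(-1) g = sum_i g_i^2 / H_ii
  = (6.6925)^2/1 + (5.1607)^2/13 + (-7.4059)^2/7
  = 44.7896 + 2.0487 + 7.8353 = 54.6736
Step 3: Objective decrease = 0.5 * g^T H^(-1) g = 27.3368


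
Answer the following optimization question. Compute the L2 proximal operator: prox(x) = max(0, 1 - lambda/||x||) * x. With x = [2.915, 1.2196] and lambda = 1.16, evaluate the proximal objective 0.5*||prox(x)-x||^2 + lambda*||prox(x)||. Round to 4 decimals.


Step 1: Compute ||x||.
||x|| = 3.1598
Step 2: Compute scaling factor.
scale = max(0, 1 - 1.16/3.1598) = 0.6329
Step 3: prox(x) = [1.8449, 0.7719]
||prox(x)|| = 1.9998
Step 4: Proximal objective.
0.5*||prox-x||^2 = 0.6728
lambda*||prox|| = 2.3198
Total = 2.9926


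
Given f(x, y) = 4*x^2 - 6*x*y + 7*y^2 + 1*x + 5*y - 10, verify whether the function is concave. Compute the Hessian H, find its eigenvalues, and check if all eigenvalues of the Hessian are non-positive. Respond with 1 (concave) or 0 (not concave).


The Hessian of f(x,y) = 4*x^2 - 6*x*y + 7*y^2 + 1*x + 5*y - 10 is:
H = [[8, -6], [-6, 14]]
Trace = 8 + 14 = 22
Determinant = 8*14 - (-6)^2 = 76
Discriminant = (22)^2 - 4*76 = 180.0
Eigenvalues: lambda_1 = 4.2918, lambda_2 = 17.7082
The function is not concave.

0


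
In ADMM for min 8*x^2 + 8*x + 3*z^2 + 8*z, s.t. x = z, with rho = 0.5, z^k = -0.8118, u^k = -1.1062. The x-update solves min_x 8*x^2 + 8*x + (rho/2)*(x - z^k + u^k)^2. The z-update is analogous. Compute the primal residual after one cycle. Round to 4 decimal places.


ADMM iteration with rho = 0.5, z^k = -0.8118, u^k = -1.1062
Step 1: x-update.
Minimize 8*x^2 + 8*x + (0.5/2)*(x + 0.8118 - 1.1062)^2
FOC: (2*8 + 0.5)*x = -8 + 0.5*(-0.8118 + 1.1062)
x^{k+1} = -0.4759
Step 2: z-update.
Minimize 3*z^2 + 8*z + (0.5/2)*(-0.4759 - z - 1.1062)^2
FOC: (2*3 + 0.5)*z = -8 + 0.5*(-0.4759 - 1.1062)
z^{k+1} = -1.3525
Step 3: u-update.
u^{k+1} = -1.1062 - 0.4759 + 1.3525 = -0.2297
Step 4: Primal residual = |-0.4759 + 1.3525| = 0.8765


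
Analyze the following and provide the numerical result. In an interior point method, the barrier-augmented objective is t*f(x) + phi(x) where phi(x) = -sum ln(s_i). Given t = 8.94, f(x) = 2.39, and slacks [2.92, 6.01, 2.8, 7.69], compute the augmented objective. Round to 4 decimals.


Step 1: Compute log-barrier.
ln values: [1.0716, 1.7934, 1.0296, 2.0399]
phi = -(1.0716 + 1.7934 + 1.0296 + 2.0399) = -5.9345
Step 2: Compute augmented objective.
t*f(x) = 8.94*2.39 = 21.3666
Total = 21.3666 - 5.9345 = 15.4321


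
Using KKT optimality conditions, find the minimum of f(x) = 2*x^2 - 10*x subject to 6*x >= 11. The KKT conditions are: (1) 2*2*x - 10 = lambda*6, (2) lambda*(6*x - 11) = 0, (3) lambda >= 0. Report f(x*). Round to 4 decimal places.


Step 1: Try lambda = 0 (constraint inactive).
Stationarity: 2*2*x - 10 = 0
x* = 10/(2*2) = 2.5
Check constraint: 6*2.5 = 15.0 >= 11 -- satisfied.
Step 2: Compute optimal value.
f(x*) = 2*2.5^2 - 10*2.5 = -12.5


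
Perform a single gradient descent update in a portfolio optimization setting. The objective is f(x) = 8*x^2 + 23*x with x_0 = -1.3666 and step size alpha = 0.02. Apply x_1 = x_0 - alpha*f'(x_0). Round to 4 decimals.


We compute the gradient at x_0 and apply the update.
f'(x) = 16*x + 23
f'(-1.3666) = 16*-1.3666 + 23 = 1.1344
x_1 = -1.3666 - 0.02*1.1344 = -1.3893


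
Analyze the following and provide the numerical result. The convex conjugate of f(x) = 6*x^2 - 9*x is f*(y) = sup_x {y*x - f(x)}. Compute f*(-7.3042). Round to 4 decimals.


f*(y) = sup_x {y*x - a*x^2 - b*x} = sup_x {(y-b)*x - a*x^2}
FOC: (y - b) - 2a*x = 0 => x* = (y - b)/(2a)
x* = (-7.3042 + 9)/(2*6) = 0.1413
f*(-7.3042) = (y-b)^2/(4a) = (-7.3042 + 9)^2/(4*6)
= 2.8757/24 = 0.1198


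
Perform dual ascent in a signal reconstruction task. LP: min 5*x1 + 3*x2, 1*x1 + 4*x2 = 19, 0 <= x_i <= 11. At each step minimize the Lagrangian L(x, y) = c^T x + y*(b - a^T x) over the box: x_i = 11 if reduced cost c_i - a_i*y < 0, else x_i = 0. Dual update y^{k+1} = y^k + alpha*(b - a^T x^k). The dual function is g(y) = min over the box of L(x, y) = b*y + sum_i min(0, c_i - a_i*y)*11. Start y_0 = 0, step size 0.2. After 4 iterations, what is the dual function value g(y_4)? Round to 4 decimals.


Dual ascent for LP: min 5*x1 + 3*x2, 1*x1 + 4*x2 = 19, 0 <= x_i <= 11
Step 1: y^k = 0.0, reduced costs: (5.0, 3.0)
  x^k = (0.0, 0.0), subgradient = b - a^T x = 19.0
  y^{k+1} = 0.0 + 0.2*19.0 = 3.8
Step 2: y^k = 3.8, reduced costs: (1.2, -12.2)
  x^k = (0.0, 11.0), subgradient = b - a^T x = -25.0
  y^{k+1} = 3.8 + 0.2*-25.0 = -1.2
Step 3: y^k = -1.2, reduced costs: (6.2, 7.8)
  x^k = (0.0, 0.0), subgradient = b - a^T x = 19.0
  y^{k+1} = -1.2 + 0.2*19.0 = 2.6
Step 4: y^k = 2.6, reduced costs: (2.4, -7.4)
  x^k = (0.0, 11.0), subgradient = b - a^T x = -25.0
  y^{k+1} = 2.6 + 0.2*-25.0 = -2.4
Dual objective at y_4 = -2.4: reduced costs (7.4, 12.6), box minimizer x = (0.0, 0.0)
g(y_4) = b*y + (c1 - a1*y)*x1 + (c2 - a2*y)*x2 = 19*(-2.4) + 7.4*0.0 + 12.6*0.0 = -45.6 + 0.0 + 0.0 = -45.6


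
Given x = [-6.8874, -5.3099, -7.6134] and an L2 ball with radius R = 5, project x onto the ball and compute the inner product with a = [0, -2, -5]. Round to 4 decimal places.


Step 1: Compute ||x|| (intermediates to 6 decimals).
||x|| = sqrt((-6.8874)^2 + (-5.3099)^2 + (-7.6134)^2) = 11.558338
Step 2: Project.
Since ||x|| > R, scale = R/||x|| = 5/11.558338 = 0.432588, proj(x) = scale * x
proj(x) = [-2.979407, -2.296999, -3.293465]
Step 3: Dot product.
a^T * proj(x) = 0*(-2.979407) - 2*(-2.296999) - 5*(-3.293465) = 21.0613


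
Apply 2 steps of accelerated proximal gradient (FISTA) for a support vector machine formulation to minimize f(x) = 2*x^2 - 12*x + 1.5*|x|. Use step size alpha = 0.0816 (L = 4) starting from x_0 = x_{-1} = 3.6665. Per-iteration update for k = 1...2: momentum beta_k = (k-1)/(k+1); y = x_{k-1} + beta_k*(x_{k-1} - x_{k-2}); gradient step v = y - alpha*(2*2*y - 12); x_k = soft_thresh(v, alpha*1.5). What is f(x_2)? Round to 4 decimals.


FISTA on f(x) = 2*x^2 - 12*x + 1.5*|x|
L = 4, alpha = 0.0816
Iteration 1: beta = 0.0, y = 3.6665 + 0.0*(3.6665 - 3.6665) = 3.6665
  grad(y) = 2.666, v = y - alpha*grad = 3.449
  prox(v) = soft_thresh(3.449, 0.1224) = 3.3266
Iteration 2: beta = 0.3333, y = 3.3266 + 0.3333*(3.3266 - 3.6665) = 3.2132
  grad(y) = 0.853, v = y - alpha*grad = 3.1436
  prox(v) = soft_thresh(3.1436, 0.1224) = 3.0212
f(x_2) = 2*3.0212^2 - 12*3.0212 + 1.5*|3.0212| = -13.4672


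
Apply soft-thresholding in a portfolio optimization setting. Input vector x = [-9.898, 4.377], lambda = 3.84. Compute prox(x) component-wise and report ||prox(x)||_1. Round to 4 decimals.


Soft-thresholding with lambda = 3.84:
prox(-9.898) = sign(-9.898)*max(|-9.898| - 3.84, 0) = -6.058
prox(4.377) = sign(4.377)*max(|4.377| - 3.84, 0) = 0.537
prox(x) = [-6.058, 0.537]
||prox(x)||_1 = 6.058 + 0.537 = 6.595


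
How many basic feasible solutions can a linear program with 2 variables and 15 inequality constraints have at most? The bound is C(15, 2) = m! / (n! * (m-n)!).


Each vertex corresponds to some choice of n active constraints out of m, so the number of vertices is at most C(m, n) = m! / (n!(m-n)!).
m = 15, n = 2
Numerator: 15 * 14
Denominator: 2! = 2
C(15, 2) = 105


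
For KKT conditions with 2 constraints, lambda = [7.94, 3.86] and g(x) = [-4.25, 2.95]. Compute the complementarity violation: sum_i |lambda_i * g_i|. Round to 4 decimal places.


KKT complementary slackness check:
lambda_1 * g_1 = 7.94 * -4.25 = -33.745
lambda_2 * g_2 = 3.86 * 2.95 = 11.387
Total violation = 33.745 + 11.387 = 45.132


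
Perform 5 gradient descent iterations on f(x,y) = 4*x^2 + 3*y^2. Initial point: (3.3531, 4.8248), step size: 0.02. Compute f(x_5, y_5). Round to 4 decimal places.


Gradient descent on f(x,y) = 4*x^2 + 3*y^2.
Starting point: (3.3531, 4.8248), alpha = 0.02
Step 1: grad_x = 2*4*3.3531 = 26.8248, grad_y = 2*3*4.8248 = 28.9488
  x_1 = 3.3531 - 0.02*26.8248 = 2.8166
  y_1 = 4.8248 - 0.02*28.9488 = 4.2458
Step 2: grad_x = 2*4*2.8166 = 22.5328, grad_y = 2*3*4.2458 = 25.4749
  x_2 = 2.8166 - 0.02*22.5328 = 2.3659
  y_2 = 4.2458 - 0.02*25.4749 = 3.7363
Step 3: grad_x = 2*4*2.3659 = 18.9276, grad_y = 2*3*3.7363 = 22.418
  x_3 = 2.3659 - 0.02*18.9276 = 1.9874
  y_3 = 3.7363 - 0.02*22.418 = 3.288
Step 4: grad_x = 2*4*1.9874 = 15.8992, grad_y = 2*3*3.288 = 19.7278
  x_4 = 1.9874 - 0.02*15.8992 = 1.6694
  y_4 = 3.288 - 0.02*19.7278 = 2.8934
Step 5: grad_x = 2*4*1.6694 = 13.3553, grad_y = 2*3*2.8934 = 17.3605
  x_5 = 1.6694 - 0.02*13.3553 = 1.4023
  y_5 = 2.8934 - 0.02*17.3605 = 2.5462
f(1.4023, 2.5462) = 4*1.4023^2 + 3*2.5462^2 = 27.3153


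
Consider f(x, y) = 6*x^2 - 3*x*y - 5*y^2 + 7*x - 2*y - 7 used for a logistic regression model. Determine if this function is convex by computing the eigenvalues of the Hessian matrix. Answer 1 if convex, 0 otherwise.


The Hessian of f(x,y) = 6*x^2 - 3*x*y - 5*y^2 + 7*x - 2*y - 7 is:
H = [[12, -3], [-3, -10]]
Trace = 12 - 10 = 2
Determinant = 12*-10 - (-3)^2 = -129
Discriminant = (2)^2 - 4*-129 = 520.0
Eigenvalues: lambda_1 = -10.4018, lambda_2 = 12.4018
The function is not convex.

0


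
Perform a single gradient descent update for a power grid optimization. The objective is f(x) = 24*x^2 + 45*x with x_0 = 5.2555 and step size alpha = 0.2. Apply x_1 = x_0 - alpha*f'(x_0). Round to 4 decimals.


We compute the gradient at x_0 and apply the update.
f'(x) = 48*x + 45
f'(5.2555) = 48*5.2555 + 45 = 297.264
x_1 = 5.2555 - 0.2*297.264 = -54.1973


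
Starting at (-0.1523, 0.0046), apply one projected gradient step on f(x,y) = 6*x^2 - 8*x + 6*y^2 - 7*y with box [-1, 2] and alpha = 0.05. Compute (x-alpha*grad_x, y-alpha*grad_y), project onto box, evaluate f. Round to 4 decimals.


Step 1: Compute gradient at (-0.1523, 0.0046).
grad_x = 2*6*-0.1523 - 8 = -9.8276
grad_y = 2*6*0.0046 - 7 = -6.9448
Step 2: Gradient step.
x_raw = -0.1523 - 0.05*-9.8276 = 0.3391
y_raw = 0.0046 - 0.05*-6.9448 = 0.3518
Step 3: Project onto [-1, 2].
x_proj = clip(0.3391) = 0.3391
y_proj = clip(0.3518) = 0.3518
Step 4: Evaluate f.
f(0.3391, 0.3518) = -3.7429


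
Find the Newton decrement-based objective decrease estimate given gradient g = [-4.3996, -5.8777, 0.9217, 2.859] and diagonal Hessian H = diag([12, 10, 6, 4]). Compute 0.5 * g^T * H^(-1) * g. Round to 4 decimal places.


Step 1: H is diagonal, so H^(-1) * g = [-0.3666, -0.5878, 0.1536, 0.7148].
Step 2: g^T H^(-1) g = sum_i g_i^2 / H_ii
  = (-4.3996)^2/12 + (-5.8777)^2/10 + (0.9217)^2/6 + (2.859)^2/4
  = 1.613 + 3.4547 + 0.1416 + 2.0435 = 7.2528
Step 3: Objective decrease = 0.5 * g^T H^(-1) g = 3.6264


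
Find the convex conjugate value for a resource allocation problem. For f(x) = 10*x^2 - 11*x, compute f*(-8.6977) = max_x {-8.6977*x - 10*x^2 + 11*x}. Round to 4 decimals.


f*(y) = sup_x {y*x - a*x^2 - b*x} = sup_x {(y-b)*x - a*x^2}
FOC: (y - b) - 2a*x = 0 => x* = (y - b)/(2a)
x* = (-8.6977 + 11)/(2*10) = 0.1151
f*(-8.6977) = (y-b)^2/(4a) = (-8.6977 + 11)^2/(4*10)
= 5.3006/40 = 0.1325


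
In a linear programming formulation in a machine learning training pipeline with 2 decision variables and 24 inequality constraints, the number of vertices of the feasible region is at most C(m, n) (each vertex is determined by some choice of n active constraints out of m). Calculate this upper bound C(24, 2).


Each vertex corresponds to some choice of n active constraints out of m, so the number of vertices is at most C(m, n) = m! / (n!(m-n)!).
m = 24, n = 2
Numerator: 24 * 23
Denominator: 2! = 2
C(24, 2) = 276


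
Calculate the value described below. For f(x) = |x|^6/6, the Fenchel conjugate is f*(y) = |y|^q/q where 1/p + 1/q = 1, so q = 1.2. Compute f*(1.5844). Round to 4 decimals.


The conjugate exponent q satisfies 1/p + 1/q = 1.
p = 6, so q = 6/(6 - 1) = 1.2
|y|^q = 1.5844^1.2 = 1.7372
f*(1.5844) = 1.7372 / 1.2 = 1.4476


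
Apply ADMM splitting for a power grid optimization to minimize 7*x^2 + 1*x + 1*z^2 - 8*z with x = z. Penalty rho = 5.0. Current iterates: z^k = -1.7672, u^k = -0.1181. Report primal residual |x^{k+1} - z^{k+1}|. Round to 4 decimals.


ADMM iteration with rho = 5.0, z^k = -1.7672, u^k = -0.1181
Step 1: x-update.
Minimize 7*x^2 + 1*x + (5.0/2)*(x + 1.7672 - 0.1181)^2
FOC: (2*7 + 5.0)*x = -1 + 5.0*(-1.7672 + 0.1181)
x^{k+1} = -0.4866
Step 2: z-update.
Minimize 1*z^2 - 8*z + (5.0/2)*(-0.4866 - z - 0.1181)^2
FOC: (2*1 + 5.0)*z = 8 + 5.0*(-0.4866 - 0.1181)
z^{k+1} = 0.7109
Step 3: u-update.
u^{k+1} = -0.1181 - 0.4866 - 0.7109 = -1.3156
Step 4: Primal residual = |-0.4866 - 0.7109| = 1.1975


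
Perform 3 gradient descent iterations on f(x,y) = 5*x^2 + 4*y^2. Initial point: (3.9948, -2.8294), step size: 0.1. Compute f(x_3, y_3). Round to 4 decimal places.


Gradient descent on f(x,y) = 5*x^2 + 4*y^2.
Starting point: (3.9948, -2.8294), alpha = 0.1
Step 1: grad_x = 2*5*3.9948 = 39.948, grad_y = 2*4*-2.8294 = -22.6352
  x_1 = 3.9948 - 0.1*39.948 = 0.0
  y_1 = -2.8294 - 0.1*-22.6352 = -0.5659
Step 2: grad_x = 2*5*0.0 = 0.0, grad_y = 2*4*-0.5659 = -4.527
  x_2 = 0.0 - 0.1*0.0 = 0.0
  y_2 = -0.5659 - 0.1*-4.527 = -0.1132
Step 3: grad_x = 2*5*0.0 = 0.0, grad_y = 2*4*-0.1132 = -0.9054
  x_3 = 0.0 - 0.1*0.0 = 0.0
  y_3 = -0.1132 - 0.1*-0.9054 = -0.0226
f(0.0, -0.0226) = 5*0.0^2 + 4*(-0.0226)^2 = 0.002


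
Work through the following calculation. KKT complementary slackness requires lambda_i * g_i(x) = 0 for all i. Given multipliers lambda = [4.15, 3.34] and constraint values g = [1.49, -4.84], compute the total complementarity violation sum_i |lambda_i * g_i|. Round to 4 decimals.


KKT complementary slackness check:
lambda_1 * g_1 = 4.15 * 1.49 = 6.1835
lambda_2 * g_2 = 3.34 * -4.84 = -16.1656
Total violation = 6.1835 + 16.1656 = 22.3491


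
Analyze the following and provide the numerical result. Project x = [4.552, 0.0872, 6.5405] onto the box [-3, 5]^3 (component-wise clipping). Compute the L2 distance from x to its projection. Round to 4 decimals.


Project each component onto [-3, 5].
clip(4.552) = 4.552, clip(0.0872) = 0.0872, clip(6.5405) = 5.0
Projection = [4.552, 0.0872, 5.0]
Squared diffs: [0.0, 0.0, 2.3731]
Distance = sqrt(2.3731) = 1.5405


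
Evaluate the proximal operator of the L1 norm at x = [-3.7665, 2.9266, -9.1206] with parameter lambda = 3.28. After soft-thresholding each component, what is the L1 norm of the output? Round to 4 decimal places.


Soft-thresholding with lambda = 3.28:
prox(-3.7665) = sign(-3.7665)*max(|-3.7665| - 3.28, 0) = -0.4865
prox(2.9266) = sign(2.9266)*max(|2.9266| - 3.28, 0) = 0.0
prox(-9.1206) = sign(-9.1206)*max(|-9.1206| - 3.28, 0) = -5.8406
prox(x) = [-0.4865, 0.0, -5.8406]
||prox(x)||_1 = 0.4865 + 0.0 + 5.8406 = 6.3271


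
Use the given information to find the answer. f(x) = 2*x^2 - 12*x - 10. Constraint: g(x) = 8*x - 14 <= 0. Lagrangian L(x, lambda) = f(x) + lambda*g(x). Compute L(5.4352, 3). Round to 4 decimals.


Step 1: Evaluate f(x).
f(5.4352) = 2*5.4352^2 - 12*5.4352 - 10 = -16.1396
Step 2: Evaluate g(x).
g(5.4352) = 8*5.4352 - 14 = 29.4816
Step 3: Compute Lagrangian.
L = -16.1396 + 3*29.4816 = 72.3052


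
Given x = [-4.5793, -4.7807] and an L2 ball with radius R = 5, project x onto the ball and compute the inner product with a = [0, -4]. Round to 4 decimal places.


Step 1: Compute ||x|| (intermediates to 6 decimals).
||x|| = sqrt((-4.5793)^2 + (-4.7807)^2) = 6.620051
Step 2: Project.
Since ||x|| > R, scale = R/||x|| = 5/6.620051 = 0.755281, proj(x) = scale * x
proj(x) = [-3.458658, -3.610772]
Step 3: Dot product.
a^T * proj(x) = 0*(-3.458658) - 4*(-3.610772) = 14.4431


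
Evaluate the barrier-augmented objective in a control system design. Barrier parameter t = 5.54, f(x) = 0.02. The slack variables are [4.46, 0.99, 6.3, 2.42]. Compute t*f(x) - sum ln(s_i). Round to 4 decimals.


Step 1: Compute log-barrier.
ln values: [1.4951, -0.0101, 1.8405, 0.8838]
phi = -(1.4951 - 0.0101 + 1.8405 + 0.8838) = -4.2094
Step 2: Compute augmented objective.
t*f(x) = 5.54*0.02 = 0.1108
Total = 0.1108 - 4.2094 = -4.0986


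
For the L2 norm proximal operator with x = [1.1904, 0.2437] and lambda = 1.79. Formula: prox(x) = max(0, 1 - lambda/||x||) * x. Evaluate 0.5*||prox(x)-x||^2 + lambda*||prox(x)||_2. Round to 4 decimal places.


Step 1: Compute ||x||.
||x|| = 1.2151
Step 2: Compute scaling factor.
scale = max(0, 1 - 1.79/1.2151) = 0.0
Step 3: prox(x) = [0.0, 0.0]
||prox(x)|| = 0.0
Step 4: Proximal objective.
0.5*||prox-x||^2 = 0.7382
lambda*||prox|| = 0.0
Total = 0.7382


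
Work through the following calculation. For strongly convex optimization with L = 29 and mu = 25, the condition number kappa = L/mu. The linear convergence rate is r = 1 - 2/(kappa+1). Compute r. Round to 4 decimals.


Step 1: Compute the condition number.
kappa = L/mu = 29/25 = 1.16
Step 2: Compute the convergence rate.
r = 1 - 2/(kappa + 1) = 1 - 2*mu/(L + mu) = (L - mu)/(L + mu) = 4/54 = 0.0741


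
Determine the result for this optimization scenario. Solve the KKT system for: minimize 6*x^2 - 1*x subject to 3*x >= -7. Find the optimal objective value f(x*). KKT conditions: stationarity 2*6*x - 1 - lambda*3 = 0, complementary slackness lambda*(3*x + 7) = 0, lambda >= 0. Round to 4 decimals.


Step 1: Try lambda = 0 (constraint inactive).
Stationarity: 2*6*x - 1 = 0
x* = 1/(2*6) = 1/12 = 0.0833 (rounded; the exact value 1/12 is used below)
Check constraint: 3*0.0833 = 0.2499 >= -7 -- satisfied.
Step 2: Compute optimal value.
f(x*) = 6*(1/12)^2 - 1*(1/12) = -0.0417


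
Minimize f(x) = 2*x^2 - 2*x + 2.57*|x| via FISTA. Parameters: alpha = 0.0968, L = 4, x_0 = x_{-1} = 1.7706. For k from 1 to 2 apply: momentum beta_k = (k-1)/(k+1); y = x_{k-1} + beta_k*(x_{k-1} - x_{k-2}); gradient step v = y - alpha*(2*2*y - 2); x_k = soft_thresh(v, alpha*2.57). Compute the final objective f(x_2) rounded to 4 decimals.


FISTA on f(x) = 2*x^2 - 2*x + 2.57*|x|
L = 4, alpha = 0.0968
Iteration 1: beta = 0.0, y = 1.7706 + 0.0*(1.7706 - 1.7706) = 1.7706
  grad(y) = 5.0824, v = y - alpha*grad = 1.2786
  prox(v) = soft_thresh(1.2786, 0.2488) = 1.0298
Iteration 2: beta = 0.3333, y = 1.0298 + 0.3333*(1.0298 - 1.7706) = 0.7829
  grad(y) = 1.1317, v = y - alpha*grad = 0.6734
  prox(v) = soft_thresh(0.6734, 0.2488) = 0.4246
f(x_2) = 2*0.4246^2 - 2*0.4246 + 2.57*|0.4246| = 0.6026


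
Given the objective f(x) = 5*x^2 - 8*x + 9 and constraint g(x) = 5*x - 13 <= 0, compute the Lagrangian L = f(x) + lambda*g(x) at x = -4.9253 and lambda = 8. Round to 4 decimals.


Step 1: Evaluate f(x).
f(-4.9253) = 5*(-4.9253)^2 - 8*(-4.9253) + 9 = 169.6953
Step 2: Evaluate g(x).
g(-4.9253) = 5*-4.9253 - 13 = -37.6265
Step 3: Compute Lagrangian.
L = 169.6953 + 8*-37.6265 = -131.3167


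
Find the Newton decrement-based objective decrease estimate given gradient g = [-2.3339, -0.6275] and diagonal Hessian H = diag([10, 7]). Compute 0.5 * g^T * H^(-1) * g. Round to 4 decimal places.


Step 1: H is diagonal, so H^(-1) * g = [-0.2334, -0.0896].
Step 2: g^T H^(-1) g = sum_i g_i^2 / H_ii
  = (-2.3339)^2/10 + (-0.6275)^2/7
  = 0.5447 + 0.0563 = 0.601
Step 3: Objective decrease = 0.5 * g^T H^(-1) g = 0.3005


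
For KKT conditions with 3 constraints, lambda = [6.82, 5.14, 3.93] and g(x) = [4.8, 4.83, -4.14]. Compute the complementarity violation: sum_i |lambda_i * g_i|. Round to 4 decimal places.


KKT complementary slackness check:
lambda_1 * g_1 = 6.82 * 4.8 = 32.736
lambda_2 * g_2 = 5.14 * 4.83 = 24.8262
lambda_3 * g_3 = 3.93 * -4.14 = -16.2702
Total violation = 32.736 + 24.8262 + 16.2702 = 73.8324


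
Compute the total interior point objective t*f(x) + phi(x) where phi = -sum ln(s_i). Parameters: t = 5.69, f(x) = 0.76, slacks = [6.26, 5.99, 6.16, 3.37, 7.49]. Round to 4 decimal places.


Step 1: Compute log-barrier.
ln values: [1.8342, 1.7901, 1.8181, 1.2149, 2.0136]
phi = -(1.8342 + 1.7901 + 1.8181 + 1.2149 + 2.0136) = -8.6708
Step 2: Compute augmented objective.
t*f(x) = 5.69*0.76 = 4.3244
Total = 4.3244 - 8.6708 = -4.3464


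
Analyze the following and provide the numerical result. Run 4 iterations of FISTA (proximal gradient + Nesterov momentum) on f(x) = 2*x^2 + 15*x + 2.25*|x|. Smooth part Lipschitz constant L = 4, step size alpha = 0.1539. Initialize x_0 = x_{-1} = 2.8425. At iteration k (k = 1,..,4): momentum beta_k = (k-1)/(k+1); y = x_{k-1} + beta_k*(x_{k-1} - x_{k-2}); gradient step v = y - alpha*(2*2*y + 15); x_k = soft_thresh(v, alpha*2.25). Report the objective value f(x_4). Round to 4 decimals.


FISTA on f(x) = 2*x^2 + 15*x + 2.25*|x|
L = 4, alpha = 0.1539
Iteration 1: beta = 0.0, y = 2.8425 + 0.0*(2.8425 - 2.8425) = 2.8425
  grad(y) = 26.37, v = y - alpha*grad = -1.2158
  prox(v) = soft_thresh(-1.2158, 0.3463) = -0.8696
Iteration 2: beta = 0.3333, y = -0.8696 + 0.3333*(-0.8696 - 2.8425) = -2.1069
  grad(y) = 6.5723, v = y - alpha*grad = -3.1184
  prox(v) = soft_thresh(-3.1184, 0.3463) = -2.7721
Iteration 3: beta = 0.5, y = -2.7721 + 0.5*(-2.7721 + 0.8696) = -3.7234
  grad(y) = 0.1064, v = y - alpha*grad = -3.7398
  prox(v) = soft_thresh(-3.7398, 0.3463) = -3.3935
Iteration 4: beta = 0.6, y = -3.3935 + 0.6*(-3.3935 + 2.7721) = -3.7663
  grad(y) = -0.0653, v = y - alpha*grad = -3.7563
  prox(v) = soft_thresh(-3.7563, 0.3463) = -3.41
f(x_4) = 2*(-3.41)^2 + 15*(-3.41) + 2.25*|-3.41| = -20.2213


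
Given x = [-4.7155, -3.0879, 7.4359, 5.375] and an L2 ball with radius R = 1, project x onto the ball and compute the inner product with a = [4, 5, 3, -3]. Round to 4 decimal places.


Step 1: Compute ||x|| (intermediates to 6 decimals).
||x|| = sqrt((-4.7155)^2 + (-3.0879)^2 + 7.4359^2 + 5.375^2) = 10.768208
Step 2: Project.
Since ||x|| > R, scale = R/||x|| = 1/10.768208 = 0.092866, proj(x) = scale * x
proj(x) = [-0.43791, -0.286761, 0.690542, 0.499155]
Step 3: Dot product.
a^T * proj(x) = 4*(-0.43791) + 5*(-0.286761) + 3*0.690542 - 3*0.499155 = -2.6113


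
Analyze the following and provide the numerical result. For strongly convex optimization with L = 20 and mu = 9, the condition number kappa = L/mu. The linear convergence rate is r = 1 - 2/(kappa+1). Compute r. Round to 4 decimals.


Step 1: Compute the condition number.
kappa = L/mu = 20/9 = 2.2222
Step 2: Compute the convergence rate.
r = 1 - 2/(kappa + 1) = 1 - 2*mu/(L + mu) = (L - mu)/(L + mu) = 11/29 = 0.3793


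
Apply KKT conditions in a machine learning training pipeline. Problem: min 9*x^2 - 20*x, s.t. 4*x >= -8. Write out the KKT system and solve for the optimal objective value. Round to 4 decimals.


Step 1: Try lambda = 0 (constraint inactive).
Stationarity: 2*9*x - 20 = 0
x* = 20/(2*9) = 10/9 = 1.1111 (rounded; the exact value 10/9 is used below)
Check constraint: 4*1.1111 = 4.4444 >= -8 -- satisfied.
Step 2: Compute optimal value.
f(x*) = 9*(10/9)^2 - 20*(10/9) = -11.1111


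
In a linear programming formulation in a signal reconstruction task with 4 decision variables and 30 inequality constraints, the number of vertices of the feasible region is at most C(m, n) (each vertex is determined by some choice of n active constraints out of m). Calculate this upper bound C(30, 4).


Each vertex corresponds to some choice of n active constraints out of m, so the number of vertices is at most C(m, n) = m! / (n!(m-n)!).
m = 30, n = 4
Numerator: 30 * 29 * 28 * 27
Denominator: 4! = 24
C(30, 4) = 27405


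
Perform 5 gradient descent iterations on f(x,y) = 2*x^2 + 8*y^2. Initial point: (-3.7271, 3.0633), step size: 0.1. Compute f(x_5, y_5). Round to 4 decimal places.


Gradient descent on f(x,y) = 2*x^2 + 8*y^2.
Starting point: (-3.7271, 3.0633), alpha = 0.1
Step 1: grad_x = 2*2*-3.7271 = -14.9084, grad_y = 2*8*3.0633 = 49.0128
  x_1 = -3.7271 - 0.1*-14.9084 = -2.2363
  y_1 = 3.0633 - 0.1*49.0128 = -1.838
Step 2: grad_x = 2*2*-2.2363 = -8.945, grad_y = 2*8*-1.838 = -29.4077
  x_2 = -2.2363 - 0.1*-8.945 = -1.3418
  y_2 = -1.838 - 0.1*-29.4077 = 1.1028
Step 3: grad_x = 2*2*-1.3418 = -5.367, grad_y = 2*8*1.1028 = 17.6446
  x_3 = -1.3418 - 0.1*-5.367 = -0.8051
  y_3 = 1.1028 - 0.1*17.6446 = -0.6617
Step 4: grad_x = 2*2*-0.8051 = -3.2202, grad_y = 2*8*-0.6617 = -10.5868
  x_4 = -0.8051 - 0.1*-3.2202 = -0.483
  y_4 = -0.6617 - 0.1*-10.5868 = 0.397
Step 5: grad_x = 2*2*-0.483 = -1.9321, grad_y = 2*8*0.397 = 6.3521
  x_5 = -0.483 - 0.1*-1.9321 = -0.2898
  y_5 = 0.397 - 0.1*6.3521 = -0.2382
f(-0.2898, -0.2382) = 2*(-0.2898)^2 + 8*(-0.2382)^2 = 0.6219


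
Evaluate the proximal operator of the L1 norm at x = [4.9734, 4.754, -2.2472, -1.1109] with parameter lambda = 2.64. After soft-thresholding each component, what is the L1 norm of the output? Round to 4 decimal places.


Soft-thresholding with lambda = 2.64:
prox(4.9734) = sign(4.9734)*max(|4.9734| - 2.64, 0) = 2.3334
prox(4.754) = sign(4.754)*max(|4.754| - 2.64, 0) = 2.114
prox(-2.2472) = sign(-2.2472)*max(|-2.2472| - 2.64, 0) = 0.0
prox(-1.1109) = sign(-1.1109)*max(|-1.1109| - 2.64, 0) = 0.0
prox(x) = [2.3334, 2.114, 0.0, 0.0]
||prox(x)||_1 = 2.3334 + 2.114 + 0.0 + 0.0 = 4.4474


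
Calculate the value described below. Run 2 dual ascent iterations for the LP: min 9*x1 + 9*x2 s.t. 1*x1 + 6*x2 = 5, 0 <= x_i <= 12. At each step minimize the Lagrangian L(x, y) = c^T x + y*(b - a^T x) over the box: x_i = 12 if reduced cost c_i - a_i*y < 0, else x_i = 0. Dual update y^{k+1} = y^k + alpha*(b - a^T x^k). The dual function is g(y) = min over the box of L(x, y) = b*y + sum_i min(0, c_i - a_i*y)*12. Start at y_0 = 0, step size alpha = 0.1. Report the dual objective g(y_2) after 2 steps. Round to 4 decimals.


Dual ascent for LP: min 9*x1 + 9*x2, 1*x1 + 6*x2 = 5, 0 <= x_i <= 12
Step 1: y^k = 0.0, reduced costs: (9.0, 9.0)
  x^k = (0.0, 0.0), subgradient = b - a^T x = 5.0
  y^{k+1} = 0.0 + 0.1*5.0 = 0.5
Step 2: y^k = 0.5, reduced costs: (8.5, 6.0)
  x^k = (0.0, 0.0), subgradient = b - a^T x = 5.0
  y^{k+1} = 0.5 + 0.1*5.0 = 1.0
Dual objective at y_2 = 1.0: reduced costs (8.0, 3.0), box minimizer x = (0.0, 0.0)
g(y_2) = b*y + (c1 - a1*y)*x1 + (c2 - a2*y)*x2 = 5*1.0 + 8.0*0.0 + 3.0*0.0 = 5.0 + 0.0 + 0.0 = 5.0


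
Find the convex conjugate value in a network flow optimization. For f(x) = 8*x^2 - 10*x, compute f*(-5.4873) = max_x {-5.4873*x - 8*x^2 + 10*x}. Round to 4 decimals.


f*(y) = sup_x {y*x - a*x^2 - b*x} = sup_x {(y-b)*x - a*x^2}
FOC: (y - b) - 2a*x = 0 => x* = (y - b)/(2a)
x* = (-5.4873 + 10)/(2*8) = 0.282
f*(-5.4873) = (y-b)^2/(4a) = (-5.4873 + 10)^2/(4*8)
= 20.3645/32 = 0.6364


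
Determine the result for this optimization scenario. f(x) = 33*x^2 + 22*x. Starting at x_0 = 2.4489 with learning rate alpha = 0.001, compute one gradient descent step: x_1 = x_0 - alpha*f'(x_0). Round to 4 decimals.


We compute the gradient at x_0 and apply the update.
f'(x) = 66*x + 22
f'(2.4489) = 66*2.4489 + 22 = 183.6274
x_1 = 2.4489 - 0.001*183.6274 = 2.2653


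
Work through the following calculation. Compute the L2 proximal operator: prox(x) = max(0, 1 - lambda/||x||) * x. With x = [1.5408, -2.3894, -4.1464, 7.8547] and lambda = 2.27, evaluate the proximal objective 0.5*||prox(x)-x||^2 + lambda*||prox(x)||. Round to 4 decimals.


Step 1: Compute ||x||.
||x|| = 9.3259
Step 2: Compute scaling factor.
scale = max(0, 1 - 2.27/9.3259) = 0.7566
Step 3: prox(x) = [1.1658, -1.8078, -3.1371, 5.9428]
||prox(x)|| = 7.0559
Step 4: Proximal objective.
0.5*||prox-x||^2 = 2.5765
lambda*||prox|| = 16.0169
Total = 18.5933


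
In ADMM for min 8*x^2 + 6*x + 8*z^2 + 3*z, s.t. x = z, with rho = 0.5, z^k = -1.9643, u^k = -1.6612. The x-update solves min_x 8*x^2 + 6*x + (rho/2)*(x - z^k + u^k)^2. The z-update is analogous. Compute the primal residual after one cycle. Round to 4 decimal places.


ADMM iteration with rho = 0.5, z^k = -1.9643, u^k = -1.6612
Step 1: x-update.
Minimize 8*x^2 + 6*x + (0.5/2)*(x + 1.9643 - 1.6612)^2
FOC: (2*8 + 0.5)*x = -6 + 0.5*(-1.9643 + 1.6612)
x^{k+1} = -0.3728
Step 2: z-update.
Minimize 8*z^2 + 3*z + (0.5/2)*(-0.3728 - z - 1.6612)^2
FOC: (2*8 + 0.5)*z = -3 + 0.5*(-0.3728 - 1.6612)
z^{k+1} = -0.2435
Step 3: u-update.
u^{k+1} = -1.6612 - 0.3728 + 0.2435 = -1.7906
Step 4: Primal residual = |-0.3728 + 0.2435| = 0.1294


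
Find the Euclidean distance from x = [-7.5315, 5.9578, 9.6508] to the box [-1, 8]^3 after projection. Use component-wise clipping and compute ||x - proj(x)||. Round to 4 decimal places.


Project each component onto [-1, 8].
clip(-7.5315) = -1.0, clip(5.9578) = 5.9578, clip(9.6508) = 8.0
Projection = [-1.0, 5.9578, 8.0]
Squared diffs: [42.6605, 0.0, 2.7251]
Distance = sqrt(45.3856) = 6.7369


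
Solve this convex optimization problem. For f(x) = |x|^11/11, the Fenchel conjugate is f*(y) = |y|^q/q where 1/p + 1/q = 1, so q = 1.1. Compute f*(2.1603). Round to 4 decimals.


The conjugate exponent q satisfies 1/p + 1/q = 1.
p = 11, so q = 11/(11 - 1) = 1.1
|y|^q = 2.1603^1.1 = 2.3333
f*(2.1603) = 2.3333 / 1.1 = 2.1212


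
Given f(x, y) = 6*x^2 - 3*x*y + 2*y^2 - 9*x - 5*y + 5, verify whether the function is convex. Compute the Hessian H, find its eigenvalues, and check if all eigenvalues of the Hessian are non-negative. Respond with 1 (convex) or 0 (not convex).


The Hessian of f(x,y) = 6*x^2 - 3*x*y + 2*y^2 - 9*x - 5*y + 5 is:
H = [[12, -3], [-3, 4]]
Trace = 12 + 4 = 16
Determinant = 12*4 - (-3)^2 = 39
Discriminant = (16)^2 - 4*39 = 100.0
Eigenvalues: lambda_1 = 3.0, lambda_2 = 13.0
The function is convex.

1


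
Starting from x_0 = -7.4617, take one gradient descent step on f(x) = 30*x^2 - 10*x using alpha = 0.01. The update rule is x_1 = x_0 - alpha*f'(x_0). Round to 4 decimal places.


We compute the gradient at x_0 and apply the update.
f'(x) = 60*x - 10
f'(-7.4617) = 60*-7.4617 - 10 = -457.702
x_1 = -7.4617 - 0.01*-457.702 = -2.8847


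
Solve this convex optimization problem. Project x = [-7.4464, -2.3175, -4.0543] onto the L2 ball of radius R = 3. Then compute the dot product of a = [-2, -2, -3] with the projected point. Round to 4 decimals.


Step 1: Compute ||x|| (intermediates to 6 decimals).
||x|| = sqrt((-7.4464)^2 + (-2.3175)^2 + (-4.0543)^2) = 8.789598
Step 2: Project.
Since ||x|| > R, scale = R/||x|| = 3/8.789598 = 0.341313, proj(x) = scale * x
proj(x) = [-2.541553, -0.790993, -1.383785]
Step 3: Dot product.
a^T * proj(x) = -2*(-2.541553) - 2*(-0.790993) - 3*(-1.383785) = 10.8164


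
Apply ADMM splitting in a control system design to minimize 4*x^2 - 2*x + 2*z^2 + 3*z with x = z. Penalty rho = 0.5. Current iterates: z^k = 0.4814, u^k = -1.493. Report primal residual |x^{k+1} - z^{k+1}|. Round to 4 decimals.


ADMM iteration with rho = 0.5, z^k = 0.4814, u^k = -1.493
Step 1: x-update.
Minimize 4*x^2 - 2*x + (0.5/2)*(x - 0.4814 - 1.493)^2
FOC: (2*4 + 0.5)*x = 2 + 0.5*(0.4814 + 1.493)
x^{k+1} = 0.3514
Step 2: z-update.
Minimize 2*z^2 + 3*z + (0.5/2)*(0.3514 - z - 1.493)^2
FOC: (2*2 + 0.5)*z = -3 + 0.5*(0.3514 - 1.493)
z^{k+1} = -0.7935
Step 3: u-update.
u^{k+1} = -1.493 + 0.3514 + 0.7935 = -0.3481
Step 4: Primal residual = |0.3514 + 0.7935| = 1.1449


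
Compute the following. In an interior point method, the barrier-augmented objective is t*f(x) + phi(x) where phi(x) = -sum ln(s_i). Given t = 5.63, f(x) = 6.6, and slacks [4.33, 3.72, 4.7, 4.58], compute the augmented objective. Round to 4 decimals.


Step 1: Compute log-barrier.
ln values: [1.4656, 1.3137, 1.5476, 1.5217]
phi = -(1.4656 + 1.3137 + 1.5476 + 1.5217) = -5.8486
Step 2: Compute augmented objective.
t*f(x) = 5.63*6.6 = 37.158
Total = 37.158 - 5.8486 = 31.3094


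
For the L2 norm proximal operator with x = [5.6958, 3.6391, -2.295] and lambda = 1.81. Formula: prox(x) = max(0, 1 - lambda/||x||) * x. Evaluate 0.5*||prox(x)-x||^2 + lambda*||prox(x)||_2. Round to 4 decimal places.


Step 1: Compute ||x||.
||x|| = 7.1381
Step 2: Compute scaling factor.
scale = max(0, 1 - 1.81/7.1381) = 0.7464
Step 3: prox(x) = [4.2515, 2.7163, -1.7131]
||prox(x)|| = 5.3281
Step 4: Proximal objective.
0.5*||prox-x||^2 = 1.6381
lambda*||prox|| = 9.6439
Total = 11.2819


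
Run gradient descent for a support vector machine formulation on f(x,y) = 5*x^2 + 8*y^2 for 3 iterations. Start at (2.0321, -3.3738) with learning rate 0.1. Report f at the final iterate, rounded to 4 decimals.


Gradient descent on f(x,y) = 5*x^2 + 8*y^2.
Starting point: (2.0321, -3.3738), alpha = 0.1
Step 1: grad_x = 2*5*2.0321 = 20.321, grad_y = 2*8*-3.3738 = -53.9808
  x_1 = 2.0321 - 0.1*20.321 = 0.0
  y_1 = -3.3738 - 0.1*-53.9808 = 2.0243
Step 2: grad_x = 2*5*0.0 = 0.0, grad_y = 2*8*2.0243 = 32.3885
  x_2 = 0.0 - 0.1*0.0 = 0.0
  y_2 = 2.0243 - 0.1*32.3885 = -1.2146
Step 3: grad_x = 2*5*0.0 = 0.0, grad_y = 2*8*-1.2146 = -19.4331
  x_3 = 0.0 - 0.1*0.0 = 0.0
  y_3 = -1.2146 - 0.1*-19.4331 = 0.7287
f(0.0, 0.7287) = 5*0.0^2 + 8*0.7287^2 = 4.2485


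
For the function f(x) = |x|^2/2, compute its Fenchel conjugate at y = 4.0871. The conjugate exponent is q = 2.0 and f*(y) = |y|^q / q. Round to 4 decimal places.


The conjugate exponent q satisfies 1/p + 1/q = 1.
p = 2, so q = 2/(2 - 1) = 2.0
|y|^q = 4.0871^2.0 = 16.7044
f*(4.0871) = 16.7044 / 2.0 = 8.3522


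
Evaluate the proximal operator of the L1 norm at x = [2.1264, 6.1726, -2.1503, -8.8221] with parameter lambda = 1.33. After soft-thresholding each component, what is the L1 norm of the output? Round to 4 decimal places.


Soft-thresholding with lambda = 1.33:
prox(2.1264) = sign(2.1264)*max(|2.1264| - 1.33, 0) = 0.7964
prox(6.1726) = sign(6.1726)*max(|6.1726| - 1.33, 0) = 4.8426
prox(-2.1503) = sign(-2.1503)*max(|-2.1503| - 1.33, 0) = -0.8203
prox(-8.8221) = sign(-8.8221)*max(|-8.8221| - 1.33, 0) = -7.4921
prox(x) = [0.7964, 4.8426, -0.8203, -7.4921]
||prox(x)||_1 = 0.7964 + 4.8426 + 0.8203 + 7.4921 = 13.9514


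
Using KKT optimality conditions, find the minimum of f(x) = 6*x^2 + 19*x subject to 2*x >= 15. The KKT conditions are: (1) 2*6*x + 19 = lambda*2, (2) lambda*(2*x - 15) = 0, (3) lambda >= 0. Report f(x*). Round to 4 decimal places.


Step 1: Try lambda = 0 (constraint inactive).
x_unc = -19/(2*6) = -1.5833
Check: 2*-1.5833 = -3.1666 < 15 -- violated!
Step 2: Constraint must be active: 2*x = 15
x* = 15/2 = 7.5
lambda = (2*6*7.5 + 19)/2 = 54.5
Step 3: Compute optimal value.
f(x*) = 6*7.5^2 + 19*7.5 = 480.0


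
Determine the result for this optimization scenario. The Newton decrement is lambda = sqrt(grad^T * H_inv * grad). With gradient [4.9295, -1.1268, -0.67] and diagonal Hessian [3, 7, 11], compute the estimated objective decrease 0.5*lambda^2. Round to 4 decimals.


Step 1: H is diagonal, so H^(-1) * g = [1.6432, -0.161, -0.0609].
Step 2: g^T H^(-1) g = sum_i g_i^2 / H_ii
  = (4.9295)^2/3 + (-1.1268)^2/7 + (-0.67)^2/11
  = 8.1 + 0.1814 + 0.0408 = 8.3222
Step 3: Objective decrease = 0.5 * g^T H^(-1) g = 4.1611


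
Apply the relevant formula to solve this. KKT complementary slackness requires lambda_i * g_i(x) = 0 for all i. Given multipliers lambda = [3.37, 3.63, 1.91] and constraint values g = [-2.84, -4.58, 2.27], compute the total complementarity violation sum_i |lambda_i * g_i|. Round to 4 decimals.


KKT complementary slackness check:
lambda_1 * g_1 = 3.37 * -2.84 = -9.5708
lambda_2 * g_2 = 3.63 * -4.58 = -16.6254
lambda_3 * g_3 = 1.91 * 2.27 = 4.3357
Total violation = 9.5708 + 16.6254 + 4.3357 = 30.5319


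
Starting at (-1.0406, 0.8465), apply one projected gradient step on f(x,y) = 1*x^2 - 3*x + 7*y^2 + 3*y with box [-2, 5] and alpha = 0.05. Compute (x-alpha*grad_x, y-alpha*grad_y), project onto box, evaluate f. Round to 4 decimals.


Step 1: Compute gradient at (-1.0406, 0.8465).
grad_x = 2*1*-1.0406 - 3 = -5.0812
grad_y = 2*7*0.8465 + 3 = 14.851
Step 2: Gradient step.
x_raw = -1.0406 - 0.05*-5.0812 = -0.7865
y_raw = 0.8465 - 0.05*14.851 = 0.104
Step 3: Project onto [-2, 5].
x_proj = clip(-0.7865) = -0.7865
y_proj = clip(0.104) = 0.104
Step 4: Evaluate f.
f(-0.7865, 0.104) = 3.3658


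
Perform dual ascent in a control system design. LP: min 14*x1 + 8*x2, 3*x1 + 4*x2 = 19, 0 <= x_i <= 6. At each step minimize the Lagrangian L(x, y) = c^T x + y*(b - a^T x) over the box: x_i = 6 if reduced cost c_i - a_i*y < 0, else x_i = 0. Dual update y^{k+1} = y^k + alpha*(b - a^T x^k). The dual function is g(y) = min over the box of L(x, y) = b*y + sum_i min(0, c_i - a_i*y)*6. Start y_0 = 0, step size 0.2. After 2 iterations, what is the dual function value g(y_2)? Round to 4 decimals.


Dual ascent for LP: min 14*x1 + 8*x2, 3*x1 + 4*x2 = 19, 0 <= x_i <= 6
Step 1: y^k = 0.0, reduced costs: (14.0, 8.0)
  x^k = (0.0, 0.0), subgradient = b - a^T x = 19.0
  y^{k+1} = 0.0 + 0.2*19.0 = 3.8
Step 2: y^k = 3.8, reduced costs: (2.6, -7.2)
  x^k = (0.0, 6.0), subgradient = b - a^T x = -5.0
  y^{k+1} = 3.8 + 0.2*-5.0 = 2.8
Dual objective at y_2 = 2.8: reduced costs (5.6, -3.2), box minimizer x = (0.0, 6.0)
g(y_2) = b*y + (c1 - a1*y)*x1 + (c2 - a2*y)*x2 = 19*2.8 + 5.6*0.0 + (-3.2)*6.0 = 53.2 + 0.0 - 19.2 = 34.0
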